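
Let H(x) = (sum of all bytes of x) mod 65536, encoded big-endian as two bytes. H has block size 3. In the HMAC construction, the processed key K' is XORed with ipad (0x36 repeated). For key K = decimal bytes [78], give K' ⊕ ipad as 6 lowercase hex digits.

783636

Key decimal bytes [78] = 4e is 1 byte ≤ B = 3; zero-pad to 3 bytes: K' = 4e 00 00.
XOR each byte with 0x36: 4e⊕36=78, 00⊕36=36, 00⊕36=36.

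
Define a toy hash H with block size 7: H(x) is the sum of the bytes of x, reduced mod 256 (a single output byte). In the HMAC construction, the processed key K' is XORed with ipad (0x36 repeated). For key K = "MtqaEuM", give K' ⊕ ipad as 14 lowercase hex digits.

Key "MtqaEuM" = 4d 74 71 61 45 75 4d is exactly B = 7 bytes: K' = 4d 74 71 61 45 75 4d.
XOR each byte with 0x36: 4d⊕36=7b, 74⊕36=42, 71⊕36=47, 61⊕36=57, 45⊕36=73, 75⊕36=43, 4d⊕36=7b.

7b42475773437b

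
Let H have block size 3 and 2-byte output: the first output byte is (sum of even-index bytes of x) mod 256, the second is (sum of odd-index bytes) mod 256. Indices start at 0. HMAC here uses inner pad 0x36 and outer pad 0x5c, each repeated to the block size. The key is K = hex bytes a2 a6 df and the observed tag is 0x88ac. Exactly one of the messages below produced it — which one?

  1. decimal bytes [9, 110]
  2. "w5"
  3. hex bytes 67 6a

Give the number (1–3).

Key hex bytes a2 a6 df is exactly B = 3 bytes: K' = a2 a6 df.
K' ⊕ ipad = 94 90 e9; K' ⊕ opad = fe fa 83.
m1: inner = H(94 90 e9 09 6e) = eb 99; tag = H(fe fa 83 eb 99) = 1ae5
m2: inner = H(94 90 e9 77 35) = b2 07; tag = H(fe fa 83 b2 07) = 88ac ← matches
m3: inner = H(94 90 e9 67 6a) = e7 f7; tag = H(fe fa 83 e7 f7) = 78e1

2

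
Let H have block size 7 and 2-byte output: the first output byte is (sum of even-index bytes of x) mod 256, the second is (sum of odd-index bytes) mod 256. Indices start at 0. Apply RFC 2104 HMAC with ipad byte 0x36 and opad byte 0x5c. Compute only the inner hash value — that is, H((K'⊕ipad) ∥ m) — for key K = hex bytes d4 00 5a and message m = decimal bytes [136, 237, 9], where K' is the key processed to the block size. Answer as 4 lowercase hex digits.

Key hex bytes d4 00 5a is 3 bytes ≤ B = 7; zero-pad to 7 bytes: K' = d4 00 5a 00 00 00 00.
K' ⊕ ipad = e2 36 6c 36 36 36 36.
Inner input = e2 36 6c 36 36 36 36 ∥ 88 ed 09.
Inner hash: even-index sum = 679 mod 256 = 167; odd-index sum = 307 mod 256 = 51 → a7 33.

a733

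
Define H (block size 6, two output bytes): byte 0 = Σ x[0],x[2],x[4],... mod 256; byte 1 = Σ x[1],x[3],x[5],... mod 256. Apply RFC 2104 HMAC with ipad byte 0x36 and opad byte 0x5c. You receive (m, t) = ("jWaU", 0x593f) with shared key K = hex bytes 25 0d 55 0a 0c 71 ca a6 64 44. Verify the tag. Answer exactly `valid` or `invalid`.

Key hex bytes 25 0d 55 0a 0c 71 ca a6 64 44 is 10 bytes > B = 6, so hash it first: H(key) = b4 72, then zero-pad to 6 bytes: K' = b4 72 00 00 00 00.
K' ⊕ ipad = 82 44 36 36 36 36; K' ⊕ opad = e8 2e 5c 5c 5c 5c.
Inner hash: even-index sum = 441 mod 256 = 185; odd-index sum = 348 mod 256 = 92 → b9 5c.
Outer hash (recomputed tag): even-index sum = 601 mod 256 = 89; odd-index sum = 322 mod 256 = 66 → 59 42.
Recomputed tag = 5942; claimed = 593f → mismatch.

invalid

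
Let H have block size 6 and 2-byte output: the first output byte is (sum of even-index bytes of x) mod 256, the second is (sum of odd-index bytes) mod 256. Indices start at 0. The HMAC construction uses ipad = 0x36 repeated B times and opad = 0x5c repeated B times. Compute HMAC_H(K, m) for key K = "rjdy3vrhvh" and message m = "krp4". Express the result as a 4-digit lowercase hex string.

735e

Key "rjdy3vrhvh" = 72 6a 64 79 33 76 72 68 76 68 is 10 bytes > B = 6, so hash it first: H(key) = f1 29, then zero-pad to 6 bytes: K' = f1 29 00 00 00 00.
K' ⊕ ipad = c7 1f 36 36 36 36.  K' ⊕ opad = ad 75 5c 5c 5c 5c.
Inner input = (K'⊕ipad) ∥ m = c7 1f 36 36 36 36 ∥ 6b 72 70 34.
Inner hash: even-index sum = 526 mod 256 = 14; odd-index sum = 305 mod 256 = 49 → 0e 31.
Outer input = (K'⊕opad) ∥ inner = ad 75 5c 5c 5c 5c ∥ 0e 31.
Outer hash (tag): even-index sum = 371 mod 256 = 115; odd-index sum = 350 mod 256 = 94 → 73 5e.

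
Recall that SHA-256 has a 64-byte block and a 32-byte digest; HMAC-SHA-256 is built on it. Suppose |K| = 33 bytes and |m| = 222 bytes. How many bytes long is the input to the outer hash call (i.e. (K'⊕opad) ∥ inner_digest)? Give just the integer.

96

Key is 33 ≤ 64 bytes, zero-padded: |K'| = 64.
Outer input = (K'⊕opad) ∥ H(inner) → 64 + 32 = 96 bytes.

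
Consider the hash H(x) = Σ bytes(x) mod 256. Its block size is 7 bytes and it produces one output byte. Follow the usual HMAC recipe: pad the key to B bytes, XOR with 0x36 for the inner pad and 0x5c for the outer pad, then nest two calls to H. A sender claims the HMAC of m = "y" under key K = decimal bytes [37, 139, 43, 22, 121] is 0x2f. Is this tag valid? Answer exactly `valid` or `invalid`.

Key decimal bytes [37, 139, 43, 22, 121] = 25 8b 2b 16 79 is 5 bytes ≤ B = 7; zero-pad to 7 bytes: K' = 25 8b 2b 16 79 00 00.
K' ⊕ ipad = 13 bd 1d 20 4f 36 36; K' ⊕ opad = 79 d7 77 4a 25 5c 5c.
Inner hash: sum = 19+189+29+32+79+54+54+121 = 577; mod 256 = 65 → 41.
Outer hash (recomputed tag): sum = 121+215+119+74+37+92+92+65 = 815; mod 256 = 47 → 2f.
Recomputed tag = 2f; claimed = 2f → match.

valid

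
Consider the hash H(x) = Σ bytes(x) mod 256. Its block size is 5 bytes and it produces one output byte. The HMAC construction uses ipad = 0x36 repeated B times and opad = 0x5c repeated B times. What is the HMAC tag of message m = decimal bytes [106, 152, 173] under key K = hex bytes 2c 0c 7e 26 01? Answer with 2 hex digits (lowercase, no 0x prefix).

Key hex bytes 2c 0c 7e 26 01 is exactly B = 5 bytes: K' = 2c 0c 7e 26 01.
K' ⊕ ipad = 1a 3a 48 10 37.  K' ⊕ opad = 70 50 22 7a 5d.
Inner input = (K'⊕ipad) ∥ m = 1a 3a 48 10 37 ∥ 6a 98 ad.
Inner hash: sum = 26+58+72+16+55+106+152+173 = 658; mod 256 = 146 → 92.
Outer input = (K'⊕opad) ∥ inner = 70 50 22 7a 5d ∥ 92.
Outer hash (tag): sum = 112+80+34+122+93+146 = 587; mod 256 = 75 → 4b.

4b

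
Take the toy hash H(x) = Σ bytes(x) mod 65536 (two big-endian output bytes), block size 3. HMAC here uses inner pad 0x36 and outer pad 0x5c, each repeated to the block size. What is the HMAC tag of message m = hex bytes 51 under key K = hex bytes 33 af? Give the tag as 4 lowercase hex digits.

01e4

Key hex bytes 33 af is 2 bytes ≤ B = 3; zero-pad to 3 bytes: K' = 33 af 00.
K' ⊕ ipad = 05 99 36.  K' ⊕ opad = 6f f3 5c.
Inner input = (K'⊕ipad) ∥ m = 05 99 36 ∥ 51.
Inner hash: sum = 5+153+54+81 = 293 → 01 25.
Outer input = (K'⊕opad) ∥ inner = 6f f3 5c ∥ 01 25.
Outer hash (tag): sum = 111+243+92+1+37 = 484 → 01 e4.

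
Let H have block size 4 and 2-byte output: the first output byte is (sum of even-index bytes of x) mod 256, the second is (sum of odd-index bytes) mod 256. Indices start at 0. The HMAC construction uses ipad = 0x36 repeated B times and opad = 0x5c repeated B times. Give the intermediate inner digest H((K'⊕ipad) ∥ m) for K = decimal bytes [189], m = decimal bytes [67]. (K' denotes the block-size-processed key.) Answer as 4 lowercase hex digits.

Key decimal bytes [189] = bd is 1 byte ≤ B = 4; zero-pad to 4 bytes: K' = bd 00 00 00.
K' ⊕ ipad = 8b 36 36 36.
Inner input = 8b 36 36 36 ∥ 43.
Inner hash: even-index sum = 260 mod 256 = 4; odd-index sum = 108 mod 256 = 108 → 04 6c.

046c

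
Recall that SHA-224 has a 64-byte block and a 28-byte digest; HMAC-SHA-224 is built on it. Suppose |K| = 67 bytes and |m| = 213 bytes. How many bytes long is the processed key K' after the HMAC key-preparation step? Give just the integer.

Key is 67 > 64 bytes, so it is hashed to 28 bytes then zero-padded to 64: |K'| = 64.

64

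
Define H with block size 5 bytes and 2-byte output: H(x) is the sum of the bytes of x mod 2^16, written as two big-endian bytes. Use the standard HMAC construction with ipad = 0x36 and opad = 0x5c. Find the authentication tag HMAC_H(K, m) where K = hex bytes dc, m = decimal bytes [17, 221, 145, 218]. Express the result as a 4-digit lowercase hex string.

020f

Key hex bytes dc is 1 byte ≤ B = 5; zero-pad to 5 bytes: K' = dc 00 00 00 00.
K' ⊕ ipad = ea 36 36 36 36.  K' ⊕ opad = 80 5c 5c 5c 5c.
Inner input = (K'⊕ipad) ∥ m = ea 36 36 36 36 ∥ 11 dd 91 da.
Inner hash: sum = 234+54+54+54+54+17+221+145+218 = 1051 → 04 1b.
Outer input = (K'⊕opad) ∥ inner = 80 5c 5c 5c 5c ∥ 04 1b.
Outer hash (tag): sum = 128+92+92+92+92+4+27 = 527 → 02 0f.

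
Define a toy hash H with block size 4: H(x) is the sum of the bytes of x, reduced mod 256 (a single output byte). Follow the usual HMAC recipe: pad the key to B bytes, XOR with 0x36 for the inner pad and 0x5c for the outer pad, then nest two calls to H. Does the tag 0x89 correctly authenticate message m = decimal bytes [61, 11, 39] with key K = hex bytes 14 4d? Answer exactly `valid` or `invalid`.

valid

Key hex bytes 14 4d is 2 bytes ≤ B = 4; zero-pad to 4 bytes: K' = 14 4d 00 00.
K' ⊕ ipad = 22 7b 36 36; K' ⊕ opad = 48 11 5c 5c.
Inner hash: sum = 34+123+54+54+61+11+39 = 376; mod 256 = 120 → 78.
Outer hash (recomputed tag): sum = 72+17+92+92+120 = 393; mod 256 = 137 → 89.
Recomputed tag = 89; claimed = 89 → match.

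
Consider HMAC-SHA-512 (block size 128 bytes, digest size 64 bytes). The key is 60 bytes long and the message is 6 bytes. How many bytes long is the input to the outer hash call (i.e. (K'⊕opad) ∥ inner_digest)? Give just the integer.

Key is 60 ≤ 128 bytes, zero-padded: |K'| = 128.
Outer input = (K'⊕opad) ∥ H(inner) → 128 + 64 = 192 bytes.

192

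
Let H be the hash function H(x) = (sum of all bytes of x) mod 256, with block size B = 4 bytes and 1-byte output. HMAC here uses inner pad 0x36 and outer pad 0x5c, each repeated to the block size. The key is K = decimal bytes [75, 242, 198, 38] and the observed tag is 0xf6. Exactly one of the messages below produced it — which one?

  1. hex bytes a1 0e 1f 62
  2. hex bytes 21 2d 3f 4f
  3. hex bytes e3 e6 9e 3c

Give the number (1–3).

2

Key decimal bytes [75, 242, 198, 38] = 4b f2 c6 26 is exactly B = 4 bytes: K' = 4b f2 c6 26.
K' ⊕ ipad = 7d c4 f0 10; K' ⊕ opad = 17 ae 9a 7a.
m1: inner = H(7d c4 f0 10 a1 0e 1f 62) = 71; tag = H(17 ae 9a 7a 71) = 4a
m2: inner = H(7d c4 f0 10 21 2d 3f 4f) = 1d; tag = H(17 ae 9a 7a 1d) = f6 ← matches
m3: inner = H(7d c4 f0 10 e3 e6 9e 3c) = e4; tag = H(17 ae 9a 7a e4) = bd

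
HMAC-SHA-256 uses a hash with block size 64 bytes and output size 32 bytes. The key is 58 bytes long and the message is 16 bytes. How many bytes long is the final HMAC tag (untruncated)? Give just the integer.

32

The tag is one SHA-256 digest: 32 bytes.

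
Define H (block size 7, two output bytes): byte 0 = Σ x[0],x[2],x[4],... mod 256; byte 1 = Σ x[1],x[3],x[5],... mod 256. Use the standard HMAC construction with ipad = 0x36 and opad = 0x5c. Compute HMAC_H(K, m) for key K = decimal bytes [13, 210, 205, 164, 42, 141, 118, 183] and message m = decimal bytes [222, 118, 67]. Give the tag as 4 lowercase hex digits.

5302

Key decimal bytes [13, 210, 205, 164, 42, 141, 118, 183] = 0d d2 cd a4 2a 8d 76 b7 is 8 bytes > B = 7, so hash it first: H(key) = 7a ba, then zero-pad to 7 bytes: K' = 7a ba 00 00 00 00 00.
K' ⊕ ipad = 4c 8c 36 36 36 36 36.  K' ⊕ opad = 26 e6 5c 5c 5c 5c 5c.
Inner input = (K'⊕ipad) ∥ m = 4c 8c 36 36 36 36 36 ∥ de 76 43.
Inner hash: even-index sum = 356 mod 256 = 100; odd-index sum = 537 mod 256 = 25 → 64 19.
Outer input = (K'⊕opad) ∥ inner = 26 e6 5c 5c 5c 5c 5c ∥ 64 19.
Outer hash (tag): even-index sum = 339 mod 256 = 83; odd-index sum = 514 mod 256 = 2 → 53 02.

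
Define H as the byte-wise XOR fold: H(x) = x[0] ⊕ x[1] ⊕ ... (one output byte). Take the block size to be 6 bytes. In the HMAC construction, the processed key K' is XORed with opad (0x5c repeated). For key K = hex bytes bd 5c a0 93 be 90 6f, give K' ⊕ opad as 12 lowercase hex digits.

cf5c5c5c5c5c

Key hex bytes bd 5c a0 93 be 90 6f is 7 bytes > B = 6, so hash it first: H(key) = 93, then zero-pad to 6 bytes: K' = 93 00 00 00 00 00.
XOR each byte with 0x5c: 93⊕5c=cf, 00⊕5c=5c, 00⊕5c=5c, 00⊕5c=5c, 00⊕5c=5c, 00⊕5c=5c.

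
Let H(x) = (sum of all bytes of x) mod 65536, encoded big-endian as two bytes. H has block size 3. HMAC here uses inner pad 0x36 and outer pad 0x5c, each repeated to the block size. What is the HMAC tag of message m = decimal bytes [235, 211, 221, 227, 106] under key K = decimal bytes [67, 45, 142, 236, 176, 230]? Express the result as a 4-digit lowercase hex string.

Key decimal bytes [67, 45, 142, 236, 176, 230] = 43 2d 8e ec b0 e6 is 6 bytes > B = 3, so hash it first: H(key) = 03 80, then zero-pad to 3 bytes: K' = 03 80 00.
K' ⊕ ipad = 35 b6 36.  K' ⊕ opad = 5f dc 5c.
Inner input = (K'⊕ipad) ∥ m = 35 b6 36 ∥ eb d3 dd e3 6a.
Inner hash: sum = 53+182+54+235+211+221+227+106 = 1289 → 05 09.
Outer input = (K'⊕opad) ∥ inner = 5f dc 5c ∥ 05 09.
Outer hash (tag): sum = 95+220+92+5+9 = 421 → 01 a5.

01a5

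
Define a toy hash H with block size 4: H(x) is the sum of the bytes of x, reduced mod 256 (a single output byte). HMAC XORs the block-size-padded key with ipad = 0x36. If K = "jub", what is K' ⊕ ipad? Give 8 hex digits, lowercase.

5c435436

Key "jub" = 6a 75 62 is 3 bytes ≤ B = 4; zero-pad to 4 bytes: K' = 6a 75 62 00.
XOR each byte with 0x36: 6a⊕36=5c, 75⊕36=43, 62⊕36=54, 00⊕36=36.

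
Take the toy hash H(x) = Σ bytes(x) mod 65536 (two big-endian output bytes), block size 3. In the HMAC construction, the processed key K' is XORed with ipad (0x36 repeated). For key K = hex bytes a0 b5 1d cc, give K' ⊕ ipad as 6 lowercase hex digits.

340836

Key hex bytes a0 b5 1d cc is 4 bytes > B = 3, so hash it first: H(key) = 02 3e, then zero-pad to 3 bytes: K' = 02 3e 00.
XOR each byte with 0x36: 02⊕36=34, 3e⊕36=08, 00⊕36=36.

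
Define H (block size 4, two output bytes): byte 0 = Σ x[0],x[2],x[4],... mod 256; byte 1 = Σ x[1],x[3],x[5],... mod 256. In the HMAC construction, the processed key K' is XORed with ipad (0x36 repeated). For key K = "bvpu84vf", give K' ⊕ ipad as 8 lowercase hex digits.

b6b33636

Key "bvpu84vf" = 62 76 70 75 38 34 76 66 is 8 bytes > B = 4, so hash it first: H(key) = 80 85, then zero-pad to 4 bytes: K' = 80 85 00 00.
XOR each byte with 0x36: 80⊕36=b6, 85⊕36=b3, 00⊕36=36, 00⊕36=36.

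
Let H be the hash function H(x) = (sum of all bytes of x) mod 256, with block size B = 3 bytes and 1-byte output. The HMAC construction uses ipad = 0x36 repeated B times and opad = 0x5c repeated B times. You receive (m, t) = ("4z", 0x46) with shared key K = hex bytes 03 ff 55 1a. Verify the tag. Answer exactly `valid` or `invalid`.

Key hex bytes 03 ff 55 1a is 4 bytes > B = 3, so hash it first: H(key) = 71, then zero-pad to 3 bytes: K' = 71 00 00.
K' ⊕ ipad = 47 36 36; K' ⊕ opad = 2d 5c 5c.
Inner hash: sum = 71+54+54+52+122 = 353; mod 256 = 97 → 61.
Outer hash (recomputed tag): sum = 45+92+92+97 = 326; mod 256 = 70 → 46.
Recomputed tag = 46; claimed = 46 → match.

valid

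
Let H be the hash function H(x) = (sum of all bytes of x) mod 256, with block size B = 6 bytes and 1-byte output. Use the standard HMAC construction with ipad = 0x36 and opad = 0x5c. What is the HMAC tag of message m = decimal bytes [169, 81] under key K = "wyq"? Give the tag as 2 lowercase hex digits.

04

Key "wyq" = 77 79 71 is 3 bytes ≤ B = 6; zero-pad to 6 bytes: K' = 77 79 71 00 00 00.
K' ⊕ ipad = 41 4f 47 36 36 36.  K' ⊕ opad = 2b 25 2d 5c 5c 5c.
Inner input = (K'⊕ipad) ∥ m = 41 4f 47 36 36 36 ∥ a9 51.
Inner hash: sum = 65+79+71+54+54+54+169+81 = 627; mod 256 = 115 → 73.
Outer input = (K'⊕opad) ∥ inner = 2b 25 2d 5c 5c 5c ∥ 73.
Outer hash (tag): sum = 43+37+45+92+92+92+115 = 516; mod 256 = 4 → 04.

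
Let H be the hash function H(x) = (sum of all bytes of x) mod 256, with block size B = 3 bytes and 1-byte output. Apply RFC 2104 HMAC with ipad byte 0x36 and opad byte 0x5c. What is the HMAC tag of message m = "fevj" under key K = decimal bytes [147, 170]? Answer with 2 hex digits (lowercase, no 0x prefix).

Key decimal bytes [147, 170] = 93 aa is 2 bytes ≤ B = 3; zero-pad to 3 bytes: K' = 93 aa 00.
K' ⊕ ipad = a5 9c 36.  K' ⊕ opad = cf f6 5c.
Inner input = (K'⊕ipad) ∥ m = a5 9c 36 ∥ 66 65 76 6a.
Inner hash: sum = 165+156+54+102+101+118+106 = 802; mod 256 = 34 → 22.
Outer input = (K'⊕opad) ∥ inner = cf f6 5c ∥ 22.
Outer hash (tag): sum = 207+246+92+34 = 579; mod 256 = 67 → 43.

43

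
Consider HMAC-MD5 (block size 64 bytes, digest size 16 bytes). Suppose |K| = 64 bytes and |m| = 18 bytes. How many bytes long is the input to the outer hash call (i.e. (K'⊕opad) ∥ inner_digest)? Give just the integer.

80

Key is 64 ≤ 64 bytes, zero-padded: |K'| = 64.
Outer input = (K'⊕opad) ∥ H(inner) → 64 + 16 = 80 bytes.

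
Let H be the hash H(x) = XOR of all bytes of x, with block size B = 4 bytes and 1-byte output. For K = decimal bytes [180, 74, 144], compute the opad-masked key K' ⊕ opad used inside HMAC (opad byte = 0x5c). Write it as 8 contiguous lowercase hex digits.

e816cc5c

Key decimal bytes [180, 74, 144] = b4 4a 90 is 3 bytes ≤ B = 4; zero-pad to 4 bytes: K' = b4 4a 90 00.
XOR each byte with 0x5c: b4⊕5c=e8, 4a⊕5c=16, 90⊕5c=cc, 00⊕5c=5c.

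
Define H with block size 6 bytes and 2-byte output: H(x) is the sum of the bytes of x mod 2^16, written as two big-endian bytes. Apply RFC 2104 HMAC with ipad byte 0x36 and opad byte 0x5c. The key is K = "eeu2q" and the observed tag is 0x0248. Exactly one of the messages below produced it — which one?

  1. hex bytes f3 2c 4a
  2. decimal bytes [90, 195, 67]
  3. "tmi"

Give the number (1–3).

3

Key "eeu2q" = 65 65 75 32 71 is 5 bytes ≤ B = 6; zero-pad to 6 bytes: K' = 65 65 75 32 71 00.
K' ⊕ ipad = 53 53 43 04 47 36; K' ⊕ opad = 39 39 29 6e 2d 5c.
m1: inner = H(53 53 43 04 47 36 f3 2c 4a) = 02 d3; tag = H(39 39 29 6e 2d 5c 02 d3) = 0267
m2: inner = H(53 53 43 04 47 36 5a c3 43) = 02 ca; tag = H(39 39 29 6e 2d 5c 02 ca) = 025e
m3: inner = H(53 53 43 04 47 36 74 6d 69) = 02 b4; tag = H(39 39 29 6e 2d 5c 02 b4) = 0248 ← matches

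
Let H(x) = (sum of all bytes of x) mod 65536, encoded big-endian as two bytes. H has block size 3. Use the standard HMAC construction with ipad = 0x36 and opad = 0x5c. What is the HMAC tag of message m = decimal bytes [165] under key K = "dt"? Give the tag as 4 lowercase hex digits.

012c

Key "dt" = 64 74 is 2 bytes ≤ B = 3; zero-pad to 3 bytes: K' = 64 74 00.
K' ⊕ ipad = 52 42 36.  K' ⊕ opad = 38 28 5c.
Inner input = (K'⊕ipad) ∥ m = 52 42 36 ∥ a5.
Inner hash: sum = 82+66+54+165 = 367 → 01 6f.
Outer input = (K'⊕opad) ∥ inner = 38 28 5c ∥ 01 6f.
Outer hash (tag): sum = 56+40+92+1+111 = 300 → 01 2c.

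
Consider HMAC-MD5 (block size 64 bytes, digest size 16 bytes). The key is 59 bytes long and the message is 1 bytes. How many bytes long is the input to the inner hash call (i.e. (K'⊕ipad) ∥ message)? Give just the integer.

Key is 59 ≤ 64 bytes, zero-padded: |K'| = 64.
Inner input = (K'⊕ipad) ∥ m → 64 + 1 = 65 bytes.

65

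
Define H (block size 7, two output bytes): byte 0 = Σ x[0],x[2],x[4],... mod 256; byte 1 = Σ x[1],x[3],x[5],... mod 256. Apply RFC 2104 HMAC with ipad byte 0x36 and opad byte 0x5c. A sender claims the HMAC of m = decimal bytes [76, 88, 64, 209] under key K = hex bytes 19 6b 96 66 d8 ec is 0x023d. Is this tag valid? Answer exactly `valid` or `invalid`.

Key hex bytes 19 6b 96 66 d8 ec is 6 bytes ≤ B = 7; zero-pad to 7 bytes: K' = 19 6b 96 66 d8 ec 00.
K' ⊕ ipad = 2f 5d a0 50 ee da 36; K' ⊕ opad = 45 37 ca 3a 84 b0 5c.
Inner hash: even-index sum = 796 mod 256 = 28; odd-index sum = 531 mod 256 = 19 → 1c 13.
Outer hash (recomputed tag): even-index sum = 514 mod 256 = 2; odd-index sum = 317 mod 256 = 61 → 02 3d.
Recomputed tag = 023d; claimed = 023d → match.

valid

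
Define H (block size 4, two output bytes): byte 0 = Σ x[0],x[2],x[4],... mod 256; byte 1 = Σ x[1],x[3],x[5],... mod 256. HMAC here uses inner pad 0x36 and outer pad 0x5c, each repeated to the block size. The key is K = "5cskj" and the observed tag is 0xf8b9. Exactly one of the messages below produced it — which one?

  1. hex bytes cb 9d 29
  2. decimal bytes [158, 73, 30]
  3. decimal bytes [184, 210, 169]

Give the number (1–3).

Key "5cskj" = 35 63 73 6b 6a is 5 bytes > B = 4, so hash it first: H(key) = 12 ce, then zero-pad to 4 bytes: K' = 12 ce 00 00.
K' ⊕ ipad = 24 f8 36 36; K' ⊕ opad = 4e 92 5c 5c.
m1: inner = H(24 f8 36 36 cb 9d 29) = 4e cb; tag = H(4e 92 5c 5c 4e cb) = f8b9 ← matches
m2: inner = H(24 f8 36 36 9e 49 1e) = 16 77; tag = H(4e 92 5c 5c 16 77) = c065
m3: inner = H(24 f8 36 36 b8 d2 a9) = bb 00; tag = H(4e 92 5c 5c bb 00) = 65ee

1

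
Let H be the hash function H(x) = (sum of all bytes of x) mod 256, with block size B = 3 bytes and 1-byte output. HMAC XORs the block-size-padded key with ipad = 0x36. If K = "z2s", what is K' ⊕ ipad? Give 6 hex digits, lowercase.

Key "z2s" = 7a 32 73 is exactly B = 3 bytes: K' = 7a 32 73.
XOR each byte with 0x36: 7a⊕36=4c, 32⊕36=04, 73⊕36=45.

4c0445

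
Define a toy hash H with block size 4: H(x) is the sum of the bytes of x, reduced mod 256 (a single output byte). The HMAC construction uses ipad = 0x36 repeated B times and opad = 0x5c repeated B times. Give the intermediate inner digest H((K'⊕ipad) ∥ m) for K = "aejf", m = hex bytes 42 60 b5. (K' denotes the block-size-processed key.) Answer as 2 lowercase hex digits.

Key "aejf" = 61 65 6a 66 is exactly B = 4 bytes: K' = 61 65 6a 66.
K' ⊕ ipad = 57 53 5c 50.
Inner input = 57 53 5c 50 ∥ 42 60 b5.
Inner hash: sum = 87+83+92+80+66+96+181 = 685; mod 256 = 173 → ad.

ad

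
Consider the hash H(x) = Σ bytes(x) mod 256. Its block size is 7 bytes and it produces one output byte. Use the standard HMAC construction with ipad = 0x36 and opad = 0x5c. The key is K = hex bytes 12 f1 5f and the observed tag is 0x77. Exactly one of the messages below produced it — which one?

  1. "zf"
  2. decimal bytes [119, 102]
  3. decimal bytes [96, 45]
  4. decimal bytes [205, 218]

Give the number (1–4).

2

Key hex bytes 12 f1 5f is 3 bytes ≤ B = 7; zero-pad to 7 bytes: K' = 12 f1 5f 00 00 00 00.
K' ⊕ ipad = 24 c7 69 36 36 36 36; K' ⊕ opad = 4e ad 03 5c 5c 5c 5c.
m1: inner = H(24 c7 69 36 36 36 36 7a 66) = 0c; tag = H(4e ad 03 5c 5c 5c 5c 0c) = 7a
m2: inner = H(24 c7 69 36 36 36 36 77 66) = 09; tag = H(4e ad 03 5c 5c 5c 5c 09) = 77 ← matches
m3: inner = H(24 c7 69 36 36 36 36 60 2d) = b9; tag = H(4e ad 03 5c 5c 5c 5c b9) = 27
m4: inner = H(24 c7 69 36 36 36 36 cd da) = d3; tag = H(4e ad 03 5c 5c 5c 5c d3) = 41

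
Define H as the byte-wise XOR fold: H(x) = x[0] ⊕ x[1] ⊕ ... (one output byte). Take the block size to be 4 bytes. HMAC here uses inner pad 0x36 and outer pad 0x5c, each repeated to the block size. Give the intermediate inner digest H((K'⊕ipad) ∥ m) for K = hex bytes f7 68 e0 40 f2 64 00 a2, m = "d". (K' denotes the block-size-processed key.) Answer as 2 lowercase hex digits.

6f

Key hex bytes f7 68 e0 40 f2 64 00 a2 is 8 bytes > B = 4, so hash it first: H(key) = 0b, then zero-pad to 4 bytes: K' = 0b 00 00 00.
K' ⊕ ipad = 3d 36 36 36.
Inner input = 3d 36 36 36 ∥ 64.
Inner hash: XOR 3d⊕36⊕36⊕36⊕64 = 6f.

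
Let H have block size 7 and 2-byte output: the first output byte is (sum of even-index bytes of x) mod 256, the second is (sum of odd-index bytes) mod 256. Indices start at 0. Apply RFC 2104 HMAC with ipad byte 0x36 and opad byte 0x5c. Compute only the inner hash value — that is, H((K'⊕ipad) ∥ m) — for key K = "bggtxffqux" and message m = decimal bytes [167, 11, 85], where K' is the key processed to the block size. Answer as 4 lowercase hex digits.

d784

Key "bggtxffqux" = 62 67 67 74 78 66 66 71 75 78 is 10 bytes > B = 7, so hash it first: H(key) = 1c 2a, then zero-pad to 7 bytes: K' = 1c 2a 00 00 00 00 00.
K' ⊕ ipad = 2a 1c 36 36 36 36 36.
Inner input = 2a 1c 36 36 36 36 36 ∥ a7 0b 55.
Inner hash: even-index sum = 215 mod 256 = 215; odd-index sum = 388 mod 256 = 132 → d7 84.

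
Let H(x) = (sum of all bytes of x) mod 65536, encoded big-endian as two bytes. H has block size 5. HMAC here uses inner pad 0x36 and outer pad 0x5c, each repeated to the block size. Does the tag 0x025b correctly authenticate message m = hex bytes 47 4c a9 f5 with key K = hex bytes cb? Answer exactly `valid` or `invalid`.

invalid

Key hex bytes cb is 1 byte ≤ B = 5; zero-pad to 5 bytes: K' = cb 00 00 00 00.
K' ⊕ ipad = fd 36 36 36 36; K' ⊕ opad = 97 5c 5c 5c 5c.
Inner hash: sum = 253+54+54+54+54+71+76+169+245 = 1030 → 04 06.
Outer hash (recomputed tag): sum = 151+92+92+92+92+4+6 = 529 → 02 11.
Recomputed tag = 0211; claimed = 025b → mismatch.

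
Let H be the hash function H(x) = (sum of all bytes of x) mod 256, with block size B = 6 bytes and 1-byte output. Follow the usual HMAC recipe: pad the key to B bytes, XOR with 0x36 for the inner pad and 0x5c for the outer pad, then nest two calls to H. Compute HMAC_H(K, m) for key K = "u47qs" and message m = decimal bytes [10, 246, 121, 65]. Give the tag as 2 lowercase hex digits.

Key "u47qs" = 75 34 37 71 73 is 5 bytes ≤ B = 6; zero-pad to 6 bytes: K' = 75 34 37 71 73 00.
K' ⊕ ipad = 43 02 01 47 45 36.  K' ⊕ opad = 29 68 6b 2d 2f 5c.
Inner input = (K'⊕ipad) ∥ m = 43 02 01 47 45 36 ∥ 0a f6 79 41.
Inner hash: sum = 67+2+1+71+69+54+10+246+121+65 = 706; mod 256 = 194 → c2.
Outer input = (K'⊕opad) ∥ inner = 29 68 6b 2d 2f 5c ∥ c2.
Outer hash (tag): sum = 41+104+107+45+47+92+194 = 630; mod 256 = 118 → 76.

76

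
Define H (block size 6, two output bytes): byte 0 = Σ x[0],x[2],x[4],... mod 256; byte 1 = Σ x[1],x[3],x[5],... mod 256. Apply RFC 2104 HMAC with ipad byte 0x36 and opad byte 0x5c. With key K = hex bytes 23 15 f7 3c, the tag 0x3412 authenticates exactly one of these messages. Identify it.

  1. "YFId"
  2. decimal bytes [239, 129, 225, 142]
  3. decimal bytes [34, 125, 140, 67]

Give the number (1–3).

Key hex bytes 23 15 f7 3c is 4 bytes ≤ B = 6; zero-pad to 6 bytes: K' = 23 15 f7 3c 00 00.
K' ⊕ ipad = 15 23 c1 0a 36 36; K' ⊕ opad = 7f 49 ab 60 5c 5c.
m1: inner = H(15 23 c1 0a 36 36 59 46 49 64) = ae 0d; tag = H(7f 49 ab 60 5c 5c ae 0d) = 3412 ← matches
m2: inner = H(15 23 c1 0a 36 36 ef 81 e1 8e) = dc 72; tag = H(7f 49 ab 60 5c 5c dc 72) = 6277
m3: inner = H(15 23 c1 0a 36 36 22 7d 8c 43) = ba 23; tag = H(7f 49 ab 60 5c 5c ba 23) = 4028

1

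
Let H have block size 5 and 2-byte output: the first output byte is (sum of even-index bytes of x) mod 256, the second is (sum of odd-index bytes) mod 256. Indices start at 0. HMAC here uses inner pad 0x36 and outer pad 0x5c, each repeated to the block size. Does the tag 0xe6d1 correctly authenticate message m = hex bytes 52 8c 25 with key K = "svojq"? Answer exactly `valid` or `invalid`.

invalid

Key "svojq" = 73 76 6f 6a 71 is exactly B = 5 bytes: K' = 73 76 6f 6a 71.
K' ⊕ ipad = 45 40 59 5c 47; K' ⊕ opad = 2f 2a 33 36 2d.
Inner hash: even-index sum = 369 mod 256 = 113; odd-index sum = 275 mod 256 = 19 → 71 13.
Outer hash (recomputed tag): even-index sum = 162 mod 256 = 162; odd-index sum = 209 mod 256 = 209 → a2 d1.
Recomputed tag = a2d1; claimed = e6d1 → mismatch.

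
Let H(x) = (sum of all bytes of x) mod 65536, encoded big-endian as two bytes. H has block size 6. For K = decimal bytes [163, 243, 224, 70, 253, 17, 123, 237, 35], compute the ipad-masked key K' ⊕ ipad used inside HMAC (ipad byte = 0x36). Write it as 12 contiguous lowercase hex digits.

336336363636

Key decimal bytes [163, 243, 224, 70, 253, 17, 123, 237, 35] = a3 f3 e0 46 fd 11 7b ed 23 is 9 bytes > B = 6, so hash it first: H(key) = 05 55, then zero-pad to 6 bytes: K' = 05 55 00 00 00 00.
XOR each byte with 0x36: 05⊕36=33, 55⊕36=63, 00⊕36=36, 00⊕36=36, 00⊕36=36, 00⊕36=36.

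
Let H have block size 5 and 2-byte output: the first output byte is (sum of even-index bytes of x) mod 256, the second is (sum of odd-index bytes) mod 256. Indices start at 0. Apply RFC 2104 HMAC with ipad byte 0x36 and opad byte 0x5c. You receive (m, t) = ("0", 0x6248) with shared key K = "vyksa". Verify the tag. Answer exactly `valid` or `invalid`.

valid

Key "vyksa" = 76 79 6b 73 61 is exactly B = 5 bytes: K' = 76 79 6b 73 61.
K' ⊕ ipad = 40 4f 5d 45 57; K' ⊕ opad = 2a 25 37 2f 3d.
Inner hash: even-index sum = 244 mod 256 = 244; odd-index sum = 196 mod 256 = 196 → f4 c4.
Outer hash (recomputed tag): even-index sum = 354 mod 256 = 98; odd-index sum = 328 mod 256 = 72 → 62 48.
Recomputed tag = 6248; claimed = 6248 → match.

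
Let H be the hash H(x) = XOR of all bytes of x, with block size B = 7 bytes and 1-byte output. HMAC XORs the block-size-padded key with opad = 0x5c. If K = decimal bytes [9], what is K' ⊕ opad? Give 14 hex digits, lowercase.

555c5c5c5c5c5c

Key decimal bytes [9] = 09 is 1 byte ≤ B = 7; zero-pad to 7 bytes: K' = 09 00 00 00 00 00 00.
XOR each byte with 0x5c: 09⊕5c=55, 00⊕5c=5c, 00⊕5c=5c, 00⊕5c=5c, 00⊕5c=5c, 00⊕5c=5c, 00⊕5c=5c.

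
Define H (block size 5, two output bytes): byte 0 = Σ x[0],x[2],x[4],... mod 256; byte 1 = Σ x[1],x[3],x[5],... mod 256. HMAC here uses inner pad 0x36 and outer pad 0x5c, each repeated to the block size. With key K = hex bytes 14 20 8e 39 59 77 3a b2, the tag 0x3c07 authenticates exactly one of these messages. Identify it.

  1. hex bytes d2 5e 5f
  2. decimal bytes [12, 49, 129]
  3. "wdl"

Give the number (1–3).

1

Key hex bytes 14 20 8e 39 59 77 3a b2 is 8 bytes > B = 5, so hash it first: H(key) = 35 82, then zero-pad to 5 bytes: K' = 35 82 00 00 00.
K' ⊕ ipad = 03 b4 36 36 36; K' ⊕ opad = 69 de 5c 5c 5c.
m1: inner = H(03 b4 36 36 36 d2 5e 5f) = cd 1b; tag = H(69 de 5c 5c 5c cd 1b) = 3c07 ← matches
m2: inner = H(03 b4 36 36 36 0c 31 81) = a0 77; tag = H(69 de 5c 5c 5c a0 77) = 98da
m3: inner = H(03 b4 36 36 36 77 64 6c) = d3 cd; tag = H(69 de 5c 5c 5c d3 cd) = ee0d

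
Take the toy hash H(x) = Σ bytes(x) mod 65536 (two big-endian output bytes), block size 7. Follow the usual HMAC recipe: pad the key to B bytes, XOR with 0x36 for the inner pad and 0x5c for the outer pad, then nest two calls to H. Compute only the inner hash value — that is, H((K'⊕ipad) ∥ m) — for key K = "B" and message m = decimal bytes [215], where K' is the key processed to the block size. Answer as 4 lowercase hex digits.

028f

Key "B" = 42 is 1 byte ≤ B = 7; zero-pad to 7 bytes: K' = 42 00 00 00 00 00 00.
K' ⊕ ipad = 74 36 36 36 36 36 36.
Inner input = 74 36 36 36 36 36 36 ∥ d7.
Inner hash: sum = 116+54+54+54+54+54+54+215 = 655 → 02 8f.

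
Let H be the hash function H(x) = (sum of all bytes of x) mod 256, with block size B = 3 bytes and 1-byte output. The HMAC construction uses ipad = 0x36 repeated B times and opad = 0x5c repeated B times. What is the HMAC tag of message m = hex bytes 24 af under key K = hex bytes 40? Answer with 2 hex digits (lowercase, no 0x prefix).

89

Key hex bytes 40 is 1 byte ≤ B = 3; zero-pad to 3 bytes: K' = 40 00 00.
K' ⊕ ipad = 76 36 36.  K' ⊕ opad = 1c 5c 5c.
Inner input = (K'⊕ipad) ∥ m = 76 36 36 ∥ 24 af.
Inner hash: sum = 118+54+54+36+175 = 437; mod 256 = 181 → b5.
Outer input = (K'⊕opad) ∥ inner = 1c 5c 5c ∥ b5.
Outer hash (tag): sum = 28+92+92+181 = 393; mod 256 = 137 → 89.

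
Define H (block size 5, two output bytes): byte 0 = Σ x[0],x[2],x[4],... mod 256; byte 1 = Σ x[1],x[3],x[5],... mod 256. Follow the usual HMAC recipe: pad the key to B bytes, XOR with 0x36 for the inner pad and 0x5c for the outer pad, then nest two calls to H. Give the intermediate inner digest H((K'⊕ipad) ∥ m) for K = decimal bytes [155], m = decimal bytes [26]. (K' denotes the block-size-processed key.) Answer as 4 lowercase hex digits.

1986

Key decimal bytes [155] = 9b is 1 byte ≤ B = 5; zero-pad to 5 bytes: K' = 9b 00 00 00 00.
K' ⊕ ipad = ad 36 36 36 36.
Inner input = ad 36 36 36 36 ∥ 1a.
Inner hash: even-index sum = 281 mod 256 = 25; odd-index sum = 134 mod 256 = 134 → 19 86.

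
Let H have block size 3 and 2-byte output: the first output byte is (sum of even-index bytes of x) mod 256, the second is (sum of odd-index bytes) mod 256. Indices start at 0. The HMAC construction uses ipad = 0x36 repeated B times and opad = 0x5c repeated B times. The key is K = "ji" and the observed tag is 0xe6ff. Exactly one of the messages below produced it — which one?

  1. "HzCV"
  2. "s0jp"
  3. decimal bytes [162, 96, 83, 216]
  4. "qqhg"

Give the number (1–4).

3

Key "ji" = 6a 69 is 2 bytes ≤ B = 3; zero-pad to 3 bytes: K' = 6a 69 00.
K' ⊕ ipad = 5c 5f 36; K' ⊕ opad = 36 35 5c.
m1: inner = H(5c 5f 36 48 7a 43 56) = 62 ea; tag = H(36 35 5c 62 ea) = 7c97
m2: inner = H(5c 5f 36 73 30 6a 70) = 32 3c; tag = H(36 35 5c 32 3c) = ce67
m3: inner = H(5c 5f 36 a2 60 53 d8) = ca 54; tag = H(36 35 5c ca 54) = e6ff ← matches
m4: inner = H(5c 5f 36 71 71 68 67) = 6a 38; tag = H(36 35 5c 6a 38) = ca9f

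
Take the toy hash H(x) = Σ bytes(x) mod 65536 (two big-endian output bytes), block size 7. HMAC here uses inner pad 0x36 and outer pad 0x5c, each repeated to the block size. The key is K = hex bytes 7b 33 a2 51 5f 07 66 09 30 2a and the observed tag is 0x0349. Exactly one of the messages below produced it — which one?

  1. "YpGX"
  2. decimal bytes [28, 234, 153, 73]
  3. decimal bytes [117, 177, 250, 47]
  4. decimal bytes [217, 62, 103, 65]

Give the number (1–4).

1

Key hex bytes 7b 33 a2 51 5f 07 66 09 30 2a is 10 bytes > B = 7, so hash it first: H(key) = 02 d0, then zero-pad to 7 bytes: K' = 02 d0 00 00 00 00 00.
K' ⊕ ipad = 34 e6 36 36 36 36 36; K' ⊕ opad = 5e 8c 5c 5c 5c 5c 5c.
m1: inner = H(34 e6 36 36 36 36 36 59 70 47 58) = 03 90; tag = H(5e 8c 5c 5c 5c 5c 5c 03 90) = 0349 ← matches
m2: inner = H(34 e6 36 36 36 36 36 1c ea 99 49) = 04 10; tag = H(5e 8c 5c 5c 5c 5c 5c 04 10) = 02ca
m3: inner = H(34 e6 36 36 36 36 36 75 b1 fa 2f) = 04 77; tag = H(5e 8c 5c 5c 5c 5c 5c 04 77) = 0331
m4: inner = H(34 e6 36 36 36 36 36 d9 3e 67 41) = 03 e7; tag = H(5e 8c 5c 5c 5c 5c 5c 03 e7) = 03a0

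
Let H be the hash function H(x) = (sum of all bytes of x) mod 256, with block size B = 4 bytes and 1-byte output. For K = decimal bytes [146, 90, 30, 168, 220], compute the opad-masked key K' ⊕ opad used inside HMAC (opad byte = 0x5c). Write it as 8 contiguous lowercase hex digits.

Key decimal bytes [146, 90, 30, 168, 220] = 92 5a 1e a8 dc is 5 bytes > B = 4, so hash it first: H(key) = 8e, then zero-pad to 4 bytes: K' = 8e 00 00 00.
XOR each byte with 0x5c: 8e⊕5c=d2, 00⊕5c=5c, 00⊕5c=5c, 00⊕5c=5c.

d25c5c5c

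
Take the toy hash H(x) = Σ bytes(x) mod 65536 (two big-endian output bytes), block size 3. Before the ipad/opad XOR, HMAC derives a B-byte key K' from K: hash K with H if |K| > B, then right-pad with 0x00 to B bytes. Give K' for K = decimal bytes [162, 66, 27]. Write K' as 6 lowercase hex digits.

a2421b

Key decimal bytes [162, 66, 27] = a2 42 1b is exactly B = 3 bytes: K' = a2 42 1b.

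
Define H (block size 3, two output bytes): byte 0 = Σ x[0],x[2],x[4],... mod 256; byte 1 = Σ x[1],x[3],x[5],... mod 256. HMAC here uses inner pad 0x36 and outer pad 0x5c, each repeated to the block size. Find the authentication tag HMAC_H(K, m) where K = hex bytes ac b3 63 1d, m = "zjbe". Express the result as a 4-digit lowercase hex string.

Key hex bytes ac b3 63 1d is 4 bytes > B = 3, so hash it first: H(key) = 0f d0, then zero-pad to 3 bytes: K' = 0f d0 00.
K' ⊕ ipad = 39 e6 36.  K' ⊕ opad = 53 8c 5c.
Inner input = (K'⊕ipad) ∥ m = 39 e6 36 ∥ 7a 6a 62 65.
Inner hash: even-index sum = 318 mod 256 = 62; odd-index sum = 450 mod 256 = 194 → 3e c2.
Outer input = (K'⊕opad) ∥ inner = 53 8c 5c ∥ 3e c2.
Outer hash (tag): even-index sum = 369 mod 256 = 113; odd-index sum = 202 mod 256 = 202 → 71 ca.

71ca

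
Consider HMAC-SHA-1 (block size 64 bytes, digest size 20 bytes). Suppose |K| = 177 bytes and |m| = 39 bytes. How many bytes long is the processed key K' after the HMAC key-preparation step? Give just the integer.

64

Key is 177 > 64 bytes, so it is hashed to 20 bytes then zero-padded to 64: |K'| = 64.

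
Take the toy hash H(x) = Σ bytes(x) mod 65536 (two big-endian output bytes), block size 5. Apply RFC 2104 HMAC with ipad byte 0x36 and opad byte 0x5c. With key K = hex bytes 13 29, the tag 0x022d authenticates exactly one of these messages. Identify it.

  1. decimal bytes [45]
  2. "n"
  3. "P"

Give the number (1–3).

Key hex bytes 13 29 is 2 bytes ≤ B = 5; zero-pad to 5 bytes: K' = 13 29 00 00 00.
K' ⊕ ipad = 25 1f 36 36 36; K' ⊕ opad = 4f 75 5c 5c 5c.
m1: inner = H(25 1f 36 36 36 2d) = 01 13; tag = H(4f 75 5c 5c 5c 01 13) = 01ec
m2: inner = H(25 1f 36 36 36 6e) = 01 54; tag = H(4f 75 5c 5c 5c 01 54) = 022d ← matches
m3: inner = H(25 1f 36 36 36 50) = 01 36; tag = H(4f 75 5c 5c 5c 01 36) = 020f

2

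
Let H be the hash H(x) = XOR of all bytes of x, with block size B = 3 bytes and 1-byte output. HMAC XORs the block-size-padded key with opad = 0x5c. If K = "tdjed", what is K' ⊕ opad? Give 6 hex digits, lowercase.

275c5c

Key "tdjed" = 74 64 6a 65 64 is 5 bytes > B = 3, so hash it first: H(key) = 7b, then zero-pad to 3 bytes: K' = 7b 00 00.
XOR each byte with 0x5c: 7b⊕5c=27, 00⊕5c=5c, 00⊕5c=5c.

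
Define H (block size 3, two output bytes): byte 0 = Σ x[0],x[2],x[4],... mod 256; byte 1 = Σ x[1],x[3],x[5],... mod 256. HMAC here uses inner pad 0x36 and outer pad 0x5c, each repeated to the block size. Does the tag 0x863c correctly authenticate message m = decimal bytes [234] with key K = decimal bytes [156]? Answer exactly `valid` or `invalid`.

invalid

Key decimal bytes [156] = 9c is 1 byte ≤ B = 3; zero-pad to 3 bytes: K' = 9c 00 00.
K' ⊕ ipad = aa 36 36; K' ⊕ opad = c0 5c 5c.
Inner hash: even-index sum = 224 mod 256 = 224; odd-index sum = 288 mod 256 = 32 → e0 20.
Outer hash (recomputed tag): even-index sum = 316 mod 256 = 60; odd-index sum = 316 mod 256 = 60 → 3c 3c.
Recomputed tag = 3c3c; claimed = 863c → mismatch.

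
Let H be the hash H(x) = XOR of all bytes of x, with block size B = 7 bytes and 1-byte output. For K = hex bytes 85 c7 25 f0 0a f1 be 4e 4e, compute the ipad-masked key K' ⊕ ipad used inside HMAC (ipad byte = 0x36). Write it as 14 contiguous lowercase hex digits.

e4363636363636

Key hex bytes 85 c7 25 f0 0a f1 be 4e 4e is 9 bytes > B = 7, so hash it first: H(key) = d2, then zero-pad to 7 bytes: K' = d2 00 00 00 00 00 00.
XOR each byte with 0x36: d2⊕36=e4, 00⊕36=36, 00⊕36=36, 00⊕36=36, 00⊕36=36, 00⊕36=36, 00⊕36=36.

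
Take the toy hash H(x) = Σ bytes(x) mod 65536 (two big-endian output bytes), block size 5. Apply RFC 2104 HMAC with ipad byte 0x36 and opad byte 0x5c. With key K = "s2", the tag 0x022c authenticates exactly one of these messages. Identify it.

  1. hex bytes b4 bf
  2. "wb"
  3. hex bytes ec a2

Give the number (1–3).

Key "s2" = 73 32 is 2 bytes ≤ B = 5; zero-pad to 5 bytes: K' = 73 32 00 00 00.
K' ⊕ ipad = 45 04 36 36 36; K' ⊕ opad = 2f 6e 5c 5c 5c.
m1: inner = H(45 04 36 36 36 b4 bf) = 02 5e; tag = H(2f 6e 5c 5c 5c 02 5e) = 0211
m2: inner = H(45 04 36 36 36 77 62) = 01 c4; tag = H(2f 6e 5c 5c 5c 01 c4) = 0276
m3: inner = H(45 04 36 36 36 ec a2) = 02 79; tag = H(2f 6e 5c 5c 5c 02 79) = 022c ← matches

3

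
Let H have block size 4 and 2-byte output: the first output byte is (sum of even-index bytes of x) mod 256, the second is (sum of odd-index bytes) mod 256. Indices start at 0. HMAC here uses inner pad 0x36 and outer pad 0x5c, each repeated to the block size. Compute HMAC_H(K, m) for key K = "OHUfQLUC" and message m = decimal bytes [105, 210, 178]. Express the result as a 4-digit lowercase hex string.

Key "OHUfQLUC" = 4f 48 55 66 51 4c 55 43 is 8 bytes > B = 4, so hash it first: H(key) = 4a 3d, then zero-pad to 4 bytes: K' = 4a 3d 00 00.
K' ⊕ ipad = 7c 0b 36 36.  K' ⊕ opad = 16 61 5c 5c.
Inner input = (K'⊕ipad) ∥ m = 7c 0b 36 36 ∥ 69 d2 b2.
Inner hash: even-index sum = 461 mod 256 = 205; odd-index sum = 275 mod 256 = 19 → cd 13.
Outer input = (K'⊕opad) ∥ inner = 16 61 5c 5c ∥ cd 13.
Outer hash (tag): even-index sum = 319 mod 256 = 63; odd-index sum = 208 mod 256 = 208 → 3f d0.

3fd0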